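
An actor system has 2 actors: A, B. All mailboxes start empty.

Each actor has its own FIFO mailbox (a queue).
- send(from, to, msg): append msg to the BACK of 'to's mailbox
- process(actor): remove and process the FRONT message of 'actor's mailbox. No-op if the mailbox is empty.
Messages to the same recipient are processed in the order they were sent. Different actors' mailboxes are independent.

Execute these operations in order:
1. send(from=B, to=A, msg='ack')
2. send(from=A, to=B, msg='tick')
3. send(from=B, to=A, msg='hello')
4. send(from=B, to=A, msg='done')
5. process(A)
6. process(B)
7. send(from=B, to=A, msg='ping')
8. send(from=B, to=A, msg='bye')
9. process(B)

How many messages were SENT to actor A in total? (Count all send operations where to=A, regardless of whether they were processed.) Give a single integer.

After 1 (send(from=B, to=A, msg='ack')): A:[ack] B:[]
After 2 (send(from=A, to=B, msg='tick')): A:[ack] B:[tick]
After 3 (send(from=B, to=A, msg='hello')): A:[ack,hello] B:[tick]
After 4 (send(from=B, to=A, msg='done')): A:[ack,hello,done] B:[tick]
After 5 (process(A)): A:[hello,done] B:[tick]
After 6 (process(B)): A:[hello,done] B:[]
After 7 (send(from=B, to=A, msg='ping')): A:[hello,done,ping] B:[]
After 8 (send(from=B, to=A, msg='bye')): A:[hello,done,ping,bye] B:[]
After 9 (process(B)): A:[hello,done,ping,bye] B:[]

Answer: 5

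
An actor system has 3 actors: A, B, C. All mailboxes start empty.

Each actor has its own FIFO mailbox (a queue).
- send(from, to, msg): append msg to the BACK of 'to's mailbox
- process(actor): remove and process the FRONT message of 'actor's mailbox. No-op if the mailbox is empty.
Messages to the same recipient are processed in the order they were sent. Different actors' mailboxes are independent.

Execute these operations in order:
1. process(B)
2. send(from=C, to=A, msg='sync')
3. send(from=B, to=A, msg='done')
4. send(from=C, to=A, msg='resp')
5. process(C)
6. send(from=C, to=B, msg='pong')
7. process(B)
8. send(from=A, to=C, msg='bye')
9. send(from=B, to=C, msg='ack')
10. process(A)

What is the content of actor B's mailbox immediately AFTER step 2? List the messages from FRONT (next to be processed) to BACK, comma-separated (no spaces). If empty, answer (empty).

After 1 (process(B)): A:[] B:[] C:[]
After 2 (send(from=C, to=A, msg='sync')): A:[sync] B:[] C:[]

(empty)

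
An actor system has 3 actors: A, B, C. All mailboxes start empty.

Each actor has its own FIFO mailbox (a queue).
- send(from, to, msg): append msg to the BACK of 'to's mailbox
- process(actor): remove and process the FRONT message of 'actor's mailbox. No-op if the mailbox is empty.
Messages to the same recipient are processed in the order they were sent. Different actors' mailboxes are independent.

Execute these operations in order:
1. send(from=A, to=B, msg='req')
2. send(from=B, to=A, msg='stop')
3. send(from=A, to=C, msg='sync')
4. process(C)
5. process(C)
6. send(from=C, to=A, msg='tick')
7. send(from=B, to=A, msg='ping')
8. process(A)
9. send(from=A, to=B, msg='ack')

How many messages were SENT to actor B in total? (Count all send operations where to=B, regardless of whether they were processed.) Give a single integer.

After 1 (send(from=A, to=B, msg='req')): A:[] B:[req] C:[]
After 2 (send(from=B, to=A, msg='stop')): A:[stop] B:[req] C:[]
After 3 (send(from=A, to=C, msg='sync')): A:[stop] B:[req] C:[sync]
After 4 (process(C)): A:[stop] B:[req] C:[]
After 5 (process(C)): A:[stop] B:[req] C:[]
After 6 (send(from=C, to=A, msg='tick')): A:[stop,tick] B:[req] C:[]
After 7 (send(from=B, to=A, msg='ping')): A:[stop,tick,ping] B:[req] C:[]
After 8 (process(A)): A:[tick,ping] B:[req] C:[]
After 9 (send(from=A, to=B, msg='ack')): A:[tick,ping] B:[req,ack] C:[]

Answer: 2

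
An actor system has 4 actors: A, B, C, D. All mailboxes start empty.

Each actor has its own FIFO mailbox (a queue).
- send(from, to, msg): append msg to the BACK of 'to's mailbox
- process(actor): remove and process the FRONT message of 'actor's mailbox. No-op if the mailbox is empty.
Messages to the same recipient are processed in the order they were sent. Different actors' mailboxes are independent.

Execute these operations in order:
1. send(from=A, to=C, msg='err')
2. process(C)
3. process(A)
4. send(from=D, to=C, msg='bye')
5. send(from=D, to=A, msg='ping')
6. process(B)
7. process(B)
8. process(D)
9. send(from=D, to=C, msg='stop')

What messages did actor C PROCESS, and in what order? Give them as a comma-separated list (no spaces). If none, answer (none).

After 1 (send(from=A, to=C, msg='err')): A:[] B:[] C:[err] D:[]
After 2 (process(C)): A:[] B:[] C:[] D:[]
After 3 (process(A)): A:[] B:[] C:[] D:[]
After 4 (send(from=D, to=C, msg='bye')): A:[] B:[] C:[bye] D:[]
After 5 (send(from=D, to=A, msg='ping')): A:[ping] B:[] C:[bye] D:[]
After 6 (process(B)): A:[ping] B:[] C:[bye] D:[]
After 7 (process(B)): A:[ping] B:[] C:[bye] D:[]
After 8 (process(D)): A:[ping] B:[] C:[bye] D:[]
After 9 (send(from=D, to=C, msg='stop')): A:[ping] B:[] C:[bye,stop] D:[]

Answer: err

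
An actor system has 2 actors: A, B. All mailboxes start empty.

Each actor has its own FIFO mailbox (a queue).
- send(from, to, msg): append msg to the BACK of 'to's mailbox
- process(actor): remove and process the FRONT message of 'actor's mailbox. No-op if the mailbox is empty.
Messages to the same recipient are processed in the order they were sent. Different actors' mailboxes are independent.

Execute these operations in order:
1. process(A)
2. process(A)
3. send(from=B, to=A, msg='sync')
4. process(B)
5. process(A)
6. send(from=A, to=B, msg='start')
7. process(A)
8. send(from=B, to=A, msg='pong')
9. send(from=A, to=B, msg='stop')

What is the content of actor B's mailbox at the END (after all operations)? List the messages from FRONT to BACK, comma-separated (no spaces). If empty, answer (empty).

Answer: start,stop

Derivation:
After 1 (process(A)): A:[] B:[]
After 2 (process(A)): A:[] B:[]
After 3 (send(from=B, to=A, msg='sync')): A:[sync] B:[]
After 4 (process(B)): A:[sync] B:[]
After 5 (process(A)): A:[] B:[]
After 6 (send(from=A, to=B, msg='start')): A:[] B:[start]
After 7 (process(A)): A:[] B:[start]
After 8 (send(from=B, to=A, msg='pong')): A:[pong] B:[start]
After 9 (send(from=A, to=B, msg='stop')): A:[pong] B:[start,stop]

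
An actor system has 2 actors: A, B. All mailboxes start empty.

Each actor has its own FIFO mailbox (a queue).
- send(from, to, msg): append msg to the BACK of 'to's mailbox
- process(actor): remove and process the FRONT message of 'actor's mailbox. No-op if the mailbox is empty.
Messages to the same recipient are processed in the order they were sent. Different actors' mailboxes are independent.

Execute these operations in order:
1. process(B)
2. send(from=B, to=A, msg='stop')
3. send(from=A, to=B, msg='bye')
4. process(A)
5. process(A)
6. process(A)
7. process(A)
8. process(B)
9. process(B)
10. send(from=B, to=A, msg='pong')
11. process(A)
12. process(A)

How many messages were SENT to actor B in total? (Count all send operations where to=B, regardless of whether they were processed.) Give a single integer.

After 1 (process(B)): A:[] B:[]
After 2 (send(from=B, to=A, msg='stop')): A:[stop] B:[]
After 3 (send(from=A, to=B, msg='bye')): A:[stop] B:[bye]
After 4 (process(A)): A:[] B:[bye]
After 5 (process(A)): A:[] B:[bye]
After 6 (process(A)): A:[] B:[bye]
After 7 (process(A)): A:[] B:[bye]
After 8 (process(B)): A:[] B:[]
After 9 (process(B)): A:[] B:[]
After 10 (send(from=B, to=A, msg='pong')): A:[pong] B:[]
After 11 (process(A)): A:[] B:[]
After 12 (process(A)): A:[] B:[]

Answer: 1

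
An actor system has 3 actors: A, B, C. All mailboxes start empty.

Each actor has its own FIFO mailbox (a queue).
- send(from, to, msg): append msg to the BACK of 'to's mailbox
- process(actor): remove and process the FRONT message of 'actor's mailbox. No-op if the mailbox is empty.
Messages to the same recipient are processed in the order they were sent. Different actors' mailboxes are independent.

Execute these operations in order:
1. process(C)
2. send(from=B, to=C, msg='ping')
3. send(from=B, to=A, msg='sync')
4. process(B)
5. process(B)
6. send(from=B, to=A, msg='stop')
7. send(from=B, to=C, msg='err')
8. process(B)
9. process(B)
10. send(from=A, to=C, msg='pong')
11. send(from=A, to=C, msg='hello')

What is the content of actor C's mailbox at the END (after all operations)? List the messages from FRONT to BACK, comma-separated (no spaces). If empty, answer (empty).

After 1 (process(C)): A:[] B:[] C:[]
After 2 (send(from=B, to=C, msg='ping')): A:[] B:[] C:[ping]
After 3 (send(from=B, to=A, msg='sync')): A:[sync] B:[] C:[ping]
After 4 (process(B)): A:[sync] B:[] C:[ping]
After 5 (process(B)): A:[sync] B:[] C:[ping]
After 6 (send(from=B, to=A, msg='stop')): A:[sync,stop] B:[] C:[ping]
After 7 (send(from=B, to=C, msg='err')): A:[sync,stop] B:[] C:[ping,err]
After 8 (process(B)): A:[sync,stop] B:[] C:[ping,err]
After 9 (process(B)): A:[sync,stop] B:[] C:[ping,err]
After 10 (send(from=A, to=C, msg='pong')): A:[sync,stop] B:[] C:[ping,err,pong]
After 11 (send(from=A, to=C, msg='hello')): A:[sync,stop] B:[] C:[ping,err,pong,hello]

Answer: ping,err,pong,hello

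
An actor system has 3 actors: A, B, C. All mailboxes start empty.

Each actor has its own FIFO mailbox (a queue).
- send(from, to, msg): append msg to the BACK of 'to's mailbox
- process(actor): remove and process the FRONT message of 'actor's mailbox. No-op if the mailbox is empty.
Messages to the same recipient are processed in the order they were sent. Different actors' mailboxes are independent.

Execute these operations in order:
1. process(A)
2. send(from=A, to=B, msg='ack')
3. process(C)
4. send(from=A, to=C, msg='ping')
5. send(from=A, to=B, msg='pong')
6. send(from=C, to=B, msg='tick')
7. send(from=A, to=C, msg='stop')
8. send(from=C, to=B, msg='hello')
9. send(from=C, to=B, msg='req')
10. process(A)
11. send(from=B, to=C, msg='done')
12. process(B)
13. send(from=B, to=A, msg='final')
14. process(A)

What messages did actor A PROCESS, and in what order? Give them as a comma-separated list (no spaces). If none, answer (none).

After 1 (process(A)): A:[] B:[] C:[]
After 2 (send(from=A, to=B, msg='ack')): A:[] B:[ack] C:[]
After 3 (process(C)): A:[] B:[ack] C:[]
After 4 (send(from=A, to=C, msg='ping')): A:[] B:[ack] C:[ping]
After 5 (send(from=A, to=B, msg='pong')): A:[] B:[ack,pong] C:[ping]
After 6 (send(from=C, to=B, msg='tick')): A:[] B:[ack,pong,tick] C:[ping]
After 7 (send(from=A, to=C, msg='stop')): A:[] B:[ack,pong,tick] C:[ping,stop]
After 8 (send(from=C, to=B, msg='hello')): A:[] B:[ack,pong,tick,hello] C:[ping,stop]
After 9 (send(from=C, to=B, msg='req')): A:[] B:[ack,pong,tick,hello,req] C:[ping,stop]
After 10 (process(A)): A:[] B:[ack,pong,tick,hello,req] C:[ping,stop]
After 11 (send(from=B, to=C, msg='done')): A:[] B:[ack,pong,tick,hello,req] C:[ping,stop,done]
After 12 (process(B)): A:[] B:[pong,tick,hello,req] C:[ping,stop,done]
After 13 (send(from=B, to=A, msg='final')): A:[final] B:[pong,tick,hello,req] C:[ping,stop,done]
After 14 (process(A)): A:[] B:[pong,tick,hello,req] C:[ping,stop,done]

Answer: final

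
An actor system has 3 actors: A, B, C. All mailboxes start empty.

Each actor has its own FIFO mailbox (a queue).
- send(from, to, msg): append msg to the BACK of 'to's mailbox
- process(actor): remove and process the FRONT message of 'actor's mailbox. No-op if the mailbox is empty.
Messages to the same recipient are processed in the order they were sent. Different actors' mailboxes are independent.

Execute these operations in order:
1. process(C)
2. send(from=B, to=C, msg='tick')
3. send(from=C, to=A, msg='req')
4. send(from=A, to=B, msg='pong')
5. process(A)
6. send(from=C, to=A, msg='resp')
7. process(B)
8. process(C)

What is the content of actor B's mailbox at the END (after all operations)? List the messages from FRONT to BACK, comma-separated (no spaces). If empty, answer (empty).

After 1 (process(C)): A:[] B:[] C:[]
After 2 (send(from=B, to=C, msg='tick')): A:[] B:[] C:[tick]
After 3 (send(from=C, to=A, msg='req')): A:[req] B:[] C:[tick]
After 4 (send(from=A, to=B, msg='pong')): A:[req] B:[pong] C:[tick]
After 5 (process(A)): A:[] B:[pong] C:[tick]
After 6 (send(from=C, to=A, msg='resp')): A:[resp] B:[pong] C:[tick]
After 7 (process(B)): A:[resp] B:[] C:[tick]
After 8 (process(C)): A:[resp] B:[] C:[]

Answer: (empty)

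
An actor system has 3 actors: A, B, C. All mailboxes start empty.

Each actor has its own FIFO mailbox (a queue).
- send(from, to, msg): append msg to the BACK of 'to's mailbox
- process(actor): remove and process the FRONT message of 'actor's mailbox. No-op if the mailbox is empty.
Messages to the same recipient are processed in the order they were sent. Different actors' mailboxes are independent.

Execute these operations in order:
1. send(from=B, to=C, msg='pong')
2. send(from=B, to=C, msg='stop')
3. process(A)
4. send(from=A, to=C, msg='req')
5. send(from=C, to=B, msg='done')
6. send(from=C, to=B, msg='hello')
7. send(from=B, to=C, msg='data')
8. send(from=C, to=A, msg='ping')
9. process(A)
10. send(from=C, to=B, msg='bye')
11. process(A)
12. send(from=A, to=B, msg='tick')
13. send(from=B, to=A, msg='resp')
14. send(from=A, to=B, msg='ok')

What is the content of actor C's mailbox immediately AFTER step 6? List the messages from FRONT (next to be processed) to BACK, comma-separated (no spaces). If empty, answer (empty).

After 1 (send(from=B, to=C, msg='pong')): A:[] B:[] C:[pong]
After 2 (send(from=B, to=C, msg='stop')): A:[] B:[] C:[pong,stop]
After 3 (process(A)): A:[] B:[] C:[pong,stop]
After 4 (send(from=A, to=C, msg='req')): A:[] B:[] C:[pong,stop,req]
After 5 (send(from=C, to=B, msg='done')): A:[] B:[done] C:[pong,stop,req]
After 6 (send(from=C, to=B, msg='hello')): A:[] B:[done,hello] C:[pong,stop,req]

pong,stop,req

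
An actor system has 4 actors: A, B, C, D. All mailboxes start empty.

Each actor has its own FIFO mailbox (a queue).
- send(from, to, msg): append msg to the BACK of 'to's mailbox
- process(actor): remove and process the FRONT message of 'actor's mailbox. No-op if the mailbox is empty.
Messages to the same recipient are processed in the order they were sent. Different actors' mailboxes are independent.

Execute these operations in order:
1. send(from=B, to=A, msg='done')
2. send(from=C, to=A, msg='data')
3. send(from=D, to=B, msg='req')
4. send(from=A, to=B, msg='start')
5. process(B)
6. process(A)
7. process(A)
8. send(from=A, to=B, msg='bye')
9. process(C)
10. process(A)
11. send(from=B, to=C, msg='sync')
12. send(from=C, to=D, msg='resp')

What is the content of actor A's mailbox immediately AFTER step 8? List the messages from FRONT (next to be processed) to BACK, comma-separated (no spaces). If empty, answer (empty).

After 1 (send(from=B, to=A, msg='done')): A:[done] B:[] C:[] D:[]
After 2 (send(from=C, to=A, msg='data')): A:[done,data] B:[] C:[] D:[]
After 3 (send(from=D, to=B, msg='req')): A:[done,data] B:[req] C:[] D:[]
After 4 (send(from=A, to=B, msg='start')): A:[done,data] B:[req,start] C:[] D:[]
After 5 (process(B)): A:[done,data] B:[start] C:[] D:[]
After 6 (process(A)): A:[data] B:[start] C:[] D:[]
After 7 (process(A)): A:[] B:[start] C:[] D:[]
After 8 (send(from=A, to=B, msg='bye')): A:[] B:[start,bye] C:[] D:[]

(empty)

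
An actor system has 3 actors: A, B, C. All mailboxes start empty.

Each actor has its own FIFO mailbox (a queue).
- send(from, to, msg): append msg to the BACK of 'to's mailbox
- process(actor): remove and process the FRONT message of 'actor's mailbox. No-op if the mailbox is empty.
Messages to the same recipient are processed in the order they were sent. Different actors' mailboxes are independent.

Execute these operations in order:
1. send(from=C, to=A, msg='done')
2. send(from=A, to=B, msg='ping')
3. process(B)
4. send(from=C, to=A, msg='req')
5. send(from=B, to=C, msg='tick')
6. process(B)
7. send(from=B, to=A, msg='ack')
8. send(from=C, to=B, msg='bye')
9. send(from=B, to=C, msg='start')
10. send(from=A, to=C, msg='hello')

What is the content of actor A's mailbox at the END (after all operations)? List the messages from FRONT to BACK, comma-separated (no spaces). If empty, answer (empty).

Answer: done,req,ack

Derivation:
After 1 (send(from=C, to=A, msg='done')): A:[done] B:[] C:[]
After 2 (send(from=A, to=B, msg='ping')): A:[done] B:[ping] C:[]
After 3 (process(B)): A:[done] B:[] C:[]
After 4 (send(from=C, to=A, msg='req')): A:[done,req] B:[] C:[]
After 5 (send(from=B, to=C, msg='tick')): A:[done,req] B:[] C:[tick]
After 6 (process(B)): A:[done,req] B:[] C:[tick]
After 7 (send(from=B, to=A, msg='ack')): A:[done,req,ack] B:[] C:[tick]
After 8 (send(from=C, to=B, msg='bye')): A:[done,req,ack] B:[bye] C:[tick]
After 9 (send(from=B, to=C, msg='start')): A:[done,req,ack] B:[bye] C:[tick,start]
After 10 (send(from=A, to=C, msg='hello')): A:[done,req,ack] B:[bye] C:[tick,start,hello]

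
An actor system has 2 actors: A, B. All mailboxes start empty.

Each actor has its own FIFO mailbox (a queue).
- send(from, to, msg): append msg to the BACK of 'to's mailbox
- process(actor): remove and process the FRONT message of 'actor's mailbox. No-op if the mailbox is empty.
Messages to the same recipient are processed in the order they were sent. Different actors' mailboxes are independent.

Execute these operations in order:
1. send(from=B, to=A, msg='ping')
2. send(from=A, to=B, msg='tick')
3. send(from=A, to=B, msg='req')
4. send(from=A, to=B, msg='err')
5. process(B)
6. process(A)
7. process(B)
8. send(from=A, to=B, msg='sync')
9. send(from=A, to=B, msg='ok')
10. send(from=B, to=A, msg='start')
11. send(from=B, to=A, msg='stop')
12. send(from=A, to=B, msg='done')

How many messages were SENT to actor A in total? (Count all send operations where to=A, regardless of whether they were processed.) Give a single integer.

After 1 (send(from=B, to=A, msg='ping')): A:[ping] B:[]
After 2 (send(from=A, to=B, msg='tick')): A:[ping] B:[tick]
After 3 (send(from=A, to=B, msg='req')): A:[ping] B:[tick,req]
After 4 (send(from=A, to=B, msg='err')): A:[ping] B:[tick,req,err]
After 5 (process(B)): A:[ping] B:[req,err]
After 6 (process(A)): A:[] B:[req,err]
After 7 (process(B)): A:[] B:[err]
After 8 (send(from=A, to=B, msg='sync')): A:[] B:[err,sync]
After 9 (send(from=A, to=B, msg='ok')): A:[] B:[err,sync,ok]
After 10 (send(from=B, to=A, msg='start')): A:[start] B:[err,sync,ok]
After 11 (send(from=B, to=A, msg='stop')): A:[start,stop] B:[err,sync,ok]
After 12 (send(from=A, to=B, msg='done')): A:[start,stop] B:[err,sync,ok,done]

Answer: 3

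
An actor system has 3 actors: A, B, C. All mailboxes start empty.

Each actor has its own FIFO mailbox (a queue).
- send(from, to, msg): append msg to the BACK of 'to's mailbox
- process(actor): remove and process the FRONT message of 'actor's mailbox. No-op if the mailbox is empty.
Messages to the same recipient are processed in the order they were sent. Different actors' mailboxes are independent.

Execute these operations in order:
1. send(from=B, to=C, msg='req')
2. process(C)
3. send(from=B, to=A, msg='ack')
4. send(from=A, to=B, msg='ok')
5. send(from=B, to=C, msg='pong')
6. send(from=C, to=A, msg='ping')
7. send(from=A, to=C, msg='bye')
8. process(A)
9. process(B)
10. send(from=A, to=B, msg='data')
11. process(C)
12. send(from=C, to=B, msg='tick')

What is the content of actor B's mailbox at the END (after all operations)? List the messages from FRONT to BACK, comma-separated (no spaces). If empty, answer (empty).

After 1 (send(from=B, to=C, msg='req')): A:[] B:[] C:[req]
After 2 (process(C)): A:[] B:[] C:[]
After 3 (send(from=B, to=A, msg='ack')): A:[ack] B:[] C:[]
After 4 (send(from=A, to=B, msg='ok')): A:[ack] B:[ok] C:[]
After 5 (send(from=B, to=C, msg='pong')): A:[ack] B:[ok] C:[pong]
After 6 (send(from=C, to=A, msg='ping')): A:[ack,ping] B:[ok] C:[pong]
After 7 (send(from=A, to=C, msg='bye')): A:[ack,ping] B:[ok] C:[pong,bye]
After 8 (process(A)): A:[ping] B:[ok] C:[pong,bye]
After 9 (process(B)): A:[ping] B:[] C:[pong,bye]
After 10 (send(from=A, to=B, msg='data')): A:[ping] B:[data] C:[pong,bye]
After 11 (process(C)): A:[ping] B:[data] C:[bye]
After 12 (send(from=C, to=B, msg='tick')): A:[ping] B:[data,tick] C:[bye]

Answer: data,tick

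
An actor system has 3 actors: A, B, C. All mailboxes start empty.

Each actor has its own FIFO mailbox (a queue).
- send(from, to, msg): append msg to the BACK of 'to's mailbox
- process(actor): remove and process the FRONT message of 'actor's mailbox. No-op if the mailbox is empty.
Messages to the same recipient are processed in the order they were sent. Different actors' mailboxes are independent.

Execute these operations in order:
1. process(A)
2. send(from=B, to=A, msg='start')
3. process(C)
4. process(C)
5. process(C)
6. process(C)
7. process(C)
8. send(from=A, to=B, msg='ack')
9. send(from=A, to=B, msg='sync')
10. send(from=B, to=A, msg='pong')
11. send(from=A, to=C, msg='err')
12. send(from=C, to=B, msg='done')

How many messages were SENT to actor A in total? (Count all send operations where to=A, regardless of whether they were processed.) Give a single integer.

After 1 (process(A)): A:[] B:[] C:[]
After 2 (send(from=B, to=A, msg='start')): A:[start] B:[] C:[]
After 3 (process(C)): A:[start] B:[] C:[]
After 4 (process(C)): A:[start] B:[] C:[]
After 5 (process(C)): A:[start] B:[] C:[]
After 6 (process(C)): A:[start] B:[] C:[]
After 7 (process(C)): A:[start] B:[] C:[]
After 8 (send(from=A, to=B, msg='ack')): A:[start] B:[ack] C:[]
After 9 (send(from=A, to=B, msg='sync')): A:[start] B:[ack,sync] C:[]
After 10 (send(from=B, to=A, msg='pong')): A:[start,pong] B:[ack,sync] C:[]
After 11 (send(from=A, to=C, msg='err')): A:[start,pong] B:[ack,sync] C:[err]
After 12 (send(from=C, to=B, msg='done')): A:[start,pong] B:[ack,sync,done] C:[err]

Answer: 2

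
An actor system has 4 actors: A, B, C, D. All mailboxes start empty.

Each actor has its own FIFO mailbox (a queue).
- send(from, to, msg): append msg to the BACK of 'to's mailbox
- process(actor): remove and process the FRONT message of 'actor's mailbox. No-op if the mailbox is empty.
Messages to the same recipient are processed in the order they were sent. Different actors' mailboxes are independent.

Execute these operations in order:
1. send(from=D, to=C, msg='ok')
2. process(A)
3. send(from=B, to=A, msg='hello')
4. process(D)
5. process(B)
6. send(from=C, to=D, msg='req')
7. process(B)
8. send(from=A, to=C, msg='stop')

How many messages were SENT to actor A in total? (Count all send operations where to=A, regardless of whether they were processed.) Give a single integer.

After 1 (send(from=D, to=C, msg='ok')): A:[] B:[] C:[ok] D:[]
After 2 (process(A)): A:[] B:[] C:[ok] D:[]
After 3 (send(from=B, to=A, msg='hello')): A:[hello] B:[] C:[ok] D:[]
After 4 (process(D)): A:[hello] B:[] C:[ok] D:[]
After 5 (process(B)): A:[hello] B:[] C:[ok] D:[]
After 6 (send(from=C, to=D, msg='req')): A:[hello] B:[] C:[ok] D:[req]
After 7 (process(B)): A:[hello] B:[] C:[ok] D:[req]
After 8 (send(from=A, to=C, msg='stop')): A:[hello] B:[] C:[ok,stop] D:[req]

Answer: 1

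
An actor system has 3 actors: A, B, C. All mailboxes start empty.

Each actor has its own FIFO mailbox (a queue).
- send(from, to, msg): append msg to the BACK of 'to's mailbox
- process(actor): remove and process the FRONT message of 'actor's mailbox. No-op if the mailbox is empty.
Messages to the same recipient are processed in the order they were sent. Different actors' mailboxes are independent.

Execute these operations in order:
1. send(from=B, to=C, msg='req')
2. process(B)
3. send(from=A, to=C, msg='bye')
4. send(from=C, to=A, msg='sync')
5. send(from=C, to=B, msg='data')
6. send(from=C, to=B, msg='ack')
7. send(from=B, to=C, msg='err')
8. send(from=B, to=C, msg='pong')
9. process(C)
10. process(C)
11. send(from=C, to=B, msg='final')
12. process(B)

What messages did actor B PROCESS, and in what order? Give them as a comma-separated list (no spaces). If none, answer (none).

Answer: data

Derivation:
After 1 (send(from=B, to=C, msg='req')): A:[] B:[] C:[req]
After 2 (process(B)): A:[] B:[] C:[req]
After 3 (send(from=A, to=C, msg='bye')): A:[] B:[] C:[req,bye]
After 4 (send(from=C, to=A, msg='sync')): A:[sync] B:[] C:[req,bye]
After 5 (send(from=C, to=B, msg='data')): A:[sync] B:[data] C:[req,bye]
After 6 (send(from=C, to=B, msg='ack')): A:[sync] B:[data,ack] C:[req,bye]
After 7 (send(from=B, to=C, msg='err')): A:[sync] B:[data,ack] C:[req,bye,err]
After 8 (send(from=B, to=C, msg='pong')): A:[sync] B:[data,ack] C:[req,bye,err,pong]
After 9 (process(C)): A:[sync] B:[data,ack] C:[bye,err,pong]
After 10 (process(C)): A:[sync] B:[data,ack] C:[err,pong]
After 11 (send(from=C, to=B, msg='final')): A:[sync] B:[data,ack,final] C:[err,pong]
After 12 (process(B)): A:[sync] B:[ack,final] C:[err,pong]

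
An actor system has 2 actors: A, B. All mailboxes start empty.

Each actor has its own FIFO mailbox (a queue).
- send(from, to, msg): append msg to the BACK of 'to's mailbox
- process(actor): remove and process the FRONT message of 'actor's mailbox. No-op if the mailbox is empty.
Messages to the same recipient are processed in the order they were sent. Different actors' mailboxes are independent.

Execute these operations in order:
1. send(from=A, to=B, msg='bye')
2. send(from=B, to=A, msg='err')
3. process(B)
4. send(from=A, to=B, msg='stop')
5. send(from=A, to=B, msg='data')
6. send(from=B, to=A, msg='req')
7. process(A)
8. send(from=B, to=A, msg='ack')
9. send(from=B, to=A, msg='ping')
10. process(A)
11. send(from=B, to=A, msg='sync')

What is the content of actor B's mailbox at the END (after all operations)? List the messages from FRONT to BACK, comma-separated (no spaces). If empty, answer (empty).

After 1 (send(from=A, to=B, msg='bye')): A:[] B:[bye]
After 2 (send(from=B, to=A, msg='err')): A:[err] B:[bye]
After 3 (process(B)): A:[err] B:[]
After 4 (send(from=A, to=B, msg='stop')): A:[err] B:[stop]
After 5 (send(from=A, to=B, msg='data')): A:[err] B:[stop,data]
After 6 (send(from=B, to=A, msg='req')): A:[err,req] B:[stop,data]
After 7 (process(A)): A:[req] B:[stop,data]
After 8 (send(from=B, to=A, msg='ack')): A:[req,ack] B:[stop,data]
After 9 (send(from=B, to=A, msg='ping')): A:[req,ack,ping] B:[stop,data]
After 10 (process(A)): A:[ack,ping] B:[stop,data]
After 11 (send(from=B, to=A, msg='sync')): A:[ack,ping,sync] B:[stop,data]

Answer: stop,data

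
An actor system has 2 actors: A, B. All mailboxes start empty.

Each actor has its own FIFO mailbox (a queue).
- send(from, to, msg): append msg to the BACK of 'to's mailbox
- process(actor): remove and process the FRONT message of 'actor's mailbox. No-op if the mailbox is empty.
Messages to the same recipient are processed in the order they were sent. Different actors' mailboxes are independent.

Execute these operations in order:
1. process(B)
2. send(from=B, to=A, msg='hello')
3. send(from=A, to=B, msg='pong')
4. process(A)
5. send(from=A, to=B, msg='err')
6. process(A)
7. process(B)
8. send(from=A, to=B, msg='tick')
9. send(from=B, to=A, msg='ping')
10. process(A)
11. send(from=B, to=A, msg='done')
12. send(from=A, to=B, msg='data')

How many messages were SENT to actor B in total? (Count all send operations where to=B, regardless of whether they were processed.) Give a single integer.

After 1 (process(B)): A:[] B:[]
After 2 (send(from=B, to=A, msg='hello')): A:[hello] B:[]
After 3 (send(from=A, to=B, msg='pong')): A:[hello] B:[pong]
After 4 (process(A)): A:[] B:[pong]
After 5 (send(from=A, to=B, msg='err')): A:[] B:[pong,err]
After 6 (process(A)): A:[] B:[pong,err]
After 7 (process(B)): A:[] B:[err]
After 8 (send(from=A, to=B, msg='tick')): A:[] B:[err,tick]
After 9 (send(from=B, to=A, msg='ping')): A:[ping] B:[err,tick]
After 10 (process(A)): A:[] B:[err,tick]
After 11 (send(from=B, to=A, msg='done')): A:[done] B:[err,tick]
After 12 (send(from=A, to=B, msg='data')): A:[done] B:[err,tick,data]

Answer: 4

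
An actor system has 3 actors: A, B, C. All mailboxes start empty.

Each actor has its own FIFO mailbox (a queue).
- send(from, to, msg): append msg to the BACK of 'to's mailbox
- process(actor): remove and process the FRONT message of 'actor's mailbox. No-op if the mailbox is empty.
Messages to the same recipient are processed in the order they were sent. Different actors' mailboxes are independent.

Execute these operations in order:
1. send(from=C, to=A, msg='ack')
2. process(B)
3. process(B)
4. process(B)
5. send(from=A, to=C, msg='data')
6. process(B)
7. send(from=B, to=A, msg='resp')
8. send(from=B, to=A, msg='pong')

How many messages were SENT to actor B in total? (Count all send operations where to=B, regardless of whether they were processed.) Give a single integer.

Answer: 0

Derivation:
After 1 (send(from=C, to=A, msg='ack')): A:[ack] B:[] C:[]
After 2 (process(B)): A:[ack] B:[] C:[]
After 3 (process(B)): A:[ack] B:[] C:[]
After 4 (process(B)): A:[ack] B:[] C:[]
After 5 (send(from=A, to=C, msg='data')): A:[ack] B:[] C:[data]
After 6 (process(B)): A:[ack] B:[] C:[data]
After 7 (send(from=B, to=A, msg='resp')): A:[ack,resp] B:[] C:[data]
After 8 (send(from=B, to=A, msg='pong')): A:[ack,resp,pong] B:[] C:[data]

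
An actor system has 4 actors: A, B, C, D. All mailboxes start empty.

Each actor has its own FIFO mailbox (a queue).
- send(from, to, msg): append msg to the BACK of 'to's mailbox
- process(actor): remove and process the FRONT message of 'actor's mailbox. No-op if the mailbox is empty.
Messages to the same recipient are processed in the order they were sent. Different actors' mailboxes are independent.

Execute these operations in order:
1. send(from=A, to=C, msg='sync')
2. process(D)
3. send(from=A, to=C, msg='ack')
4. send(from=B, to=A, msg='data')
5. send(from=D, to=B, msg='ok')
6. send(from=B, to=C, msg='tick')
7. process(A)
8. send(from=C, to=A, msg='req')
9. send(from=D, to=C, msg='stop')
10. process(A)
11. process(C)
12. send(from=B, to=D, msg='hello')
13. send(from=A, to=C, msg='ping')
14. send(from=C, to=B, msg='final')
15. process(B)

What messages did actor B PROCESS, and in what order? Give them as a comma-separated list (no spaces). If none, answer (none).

Answer: ok

Derivation:
After 1 (send(from=A, to=C, msg='sync')): A:[] B:[] C:[sync] D:[]
After 2 (process(D)): A:[] B:[] C:[sync] D:[]
After 3 (send(from=A, to=C, msg='ack')): A:[] B:[] C:[sync,ack] D:[]
After 4 (send(from=B, to=A, msg='data')): A:[data] B:[] C:[sync,ack] D:[]
After 5 (send(from=D, to=B, msg='ok')): A:[data] B:[ok] C:[sync,ack] D:[]
After 6 (send(from=B, to=C, msg='tick')): A:[data] B:[ok] C:[sync,ack,tick] D:[]
After 7 (process(A)): A:[] B:[ok] C:[sync,ack,tick] D:[]
After 8 (send(from=C, to=A, msg='req')): A:[req] B:[ok] C:[sync,ack,tick] D:[]
After 9 (send(from=D, to=C, msg='stop')): A:[req] B:[ok] C:[sync,ack,tick,stop] D:[]
After 10 (process(A)): A:[] B:[ok] C:[sync,ack,tick,stop] D:[]
After 11 (process(C)): A:[] B:[ok] C:[ack,tick,stop] D:[]
After 12 (send(from=B, to=D, msg='hello')): A:[] B:[ok] C:[ack,tick,stop] D:[hello]
After 13 (send(from=A, to=C, msg='ping')): A:[] B:[ok] C:[ack,tick,stop,ping] D:[hello]
After 14 (send(from=C, to=B, msg='final')): A:[] B:[ok,final] C:[ack,tick,stop,ping] D:[hello]
After 15 (process(B)): A:[] B:[final] C:[ack,tick,stop,ping] D:[hello]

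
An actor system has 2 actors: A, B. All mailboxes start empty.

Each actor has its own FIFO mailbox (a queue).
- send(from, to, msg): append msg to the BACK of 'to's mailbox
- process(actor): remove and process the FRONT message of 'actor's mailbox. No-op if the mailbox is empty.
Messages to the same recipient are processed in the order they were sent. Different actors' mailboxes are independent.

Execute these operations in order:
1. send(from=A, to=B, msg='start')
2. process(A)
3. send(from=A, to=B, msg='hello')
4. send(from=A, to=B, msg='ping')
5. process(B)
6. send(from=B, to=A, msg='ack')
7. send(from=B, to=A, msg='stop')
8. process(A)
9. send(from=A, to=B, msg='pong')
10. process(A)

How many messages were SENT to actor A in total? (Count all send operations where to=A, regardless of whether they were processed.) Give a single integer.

Answer: 2

Derivation:
After 1 (send(from=A, to=B, msg='start')): A:[] B:[start]
After 2 (process(A)): A:[] B:[start]
After 3 (send(from=A, to=B, msg='hello')): A:[] B:[start,hello]
After 4 (send(from=A, to=B, msg='ping')): A:[] B:[start,hello,ping]
After 5 (process(B)): A:[] B:[hello,ping]
After 6 (send(from=B, to=A, msg='ack')): A:[ack] B:[hello,ping]
After 7 (send(from=B, to=A, msg='stop')): A:[ack,stop] B:[hello,ping]
After 8 (process(A)): A:[stop] B:[hello,ping]
After 9 (send(from=A, to=B, msg='pong')): A:[stop] B:[hello,ping,pong]
After 10 (process(A)): A:[] B:[hello,ping,pong]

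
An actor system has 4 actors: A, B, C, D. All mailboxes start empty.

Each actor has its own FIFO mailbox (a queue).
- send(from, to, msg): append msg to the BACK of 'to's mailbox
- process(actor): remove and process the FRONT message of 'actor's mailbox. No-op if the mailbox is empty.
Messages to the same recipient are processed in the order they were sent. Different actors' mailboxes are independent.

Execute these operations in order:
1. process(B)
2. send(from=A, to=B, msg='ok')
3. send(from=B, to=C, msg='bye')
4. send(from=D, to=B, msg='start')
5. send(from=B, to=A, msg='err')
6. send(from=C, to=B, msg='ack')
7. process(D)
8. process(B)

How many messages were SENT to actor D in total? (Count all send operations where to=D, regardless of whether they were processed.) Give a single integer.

Answer: 0

Derivation:
After 1 (process(B)): A:[] B:[] C:[] D:[]
After 2 (send(from=A, to=B, msg='ok')): A:[] B:[ok] C:[] D:[]
After 3 (send(from=B, to=C, msg='bye')): A:[] B:[ok] C:[bye] D:[]
After 4 (send(from=D, to=B, msg='start')): A:[] B:[ok,start] C:[bye] D:[]
After 5 (send(from=B, to=A, msg='err')): A:[err] B:[ok,start] C:[bye] D:[]
After 6 (send(from=C, to=B, msg='ack')): A:[err] B:[ok,start,ack] C:[bye] D:[]
After 7 (process(D)): A:[err] B:[ok,start,ack] C:[bye] D:[]
After 8 (process(B)): A:[err] B:[start,ack] C:[bye] D:[]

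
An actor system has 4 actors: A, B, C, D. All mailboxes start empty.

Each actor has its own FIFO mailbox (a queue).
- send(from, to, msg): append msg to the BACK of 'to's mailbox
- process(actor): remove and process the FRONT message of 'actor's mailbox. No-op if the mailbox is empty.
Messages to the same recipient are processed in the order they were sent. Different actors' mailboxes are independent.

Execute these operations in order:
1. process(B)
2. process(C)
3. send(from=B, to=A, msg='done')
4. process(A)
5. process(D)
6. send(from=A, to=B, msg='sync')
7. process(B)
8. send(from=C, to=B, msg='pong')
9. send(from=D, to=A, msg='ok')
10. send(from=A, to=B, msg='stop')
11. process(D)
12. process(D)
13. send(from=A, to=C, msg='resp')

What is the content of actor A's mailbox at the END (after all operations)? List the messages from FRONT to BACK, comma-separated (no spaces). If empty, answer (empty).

Answer: ok

Derivation:
After 1 (process(B)): A:[] B:[] C:[] D:[]
After 2 (process(C)): A:[] B:[] C:[] D:[]
After 3 (send(from=B, to=A, msg='done')): A:[done] B:[] C:[] D:[]
After 4 (process(A)): A:[] B:[] C:[] D:[]
After 5 (process(D)): A:[] B:[] C:[] D:[]
After 6 (send(from=A, to=B, msg='sync')): A:[] B:[sync] C:[] D:[]
After 7 (process(B)): A:[] B:[] C:[] D:[]
After 8 (send(from=C, to=B, msg='pong')): A:[] B:[pong] C:[] D:[]
After 9 (send(from=D, to=A, msg='ok')): A:[ok] B:[pong] C:[] D:[]
After 10 (send(from=A, to=B, msg='stop')): A:[ok] B:[pong,stop] C:[] D:[]
After 11 (process(D)): A:[ok] B:[pong,stop] C:[] D:[]
After 12 (process(D)): A:[ok] B:[pong,stop] C:[] D:[]
After 13 (send(from=A, to=C, msg='resp')): A:[ok] B:[pong,stop] C:[resp] D:[]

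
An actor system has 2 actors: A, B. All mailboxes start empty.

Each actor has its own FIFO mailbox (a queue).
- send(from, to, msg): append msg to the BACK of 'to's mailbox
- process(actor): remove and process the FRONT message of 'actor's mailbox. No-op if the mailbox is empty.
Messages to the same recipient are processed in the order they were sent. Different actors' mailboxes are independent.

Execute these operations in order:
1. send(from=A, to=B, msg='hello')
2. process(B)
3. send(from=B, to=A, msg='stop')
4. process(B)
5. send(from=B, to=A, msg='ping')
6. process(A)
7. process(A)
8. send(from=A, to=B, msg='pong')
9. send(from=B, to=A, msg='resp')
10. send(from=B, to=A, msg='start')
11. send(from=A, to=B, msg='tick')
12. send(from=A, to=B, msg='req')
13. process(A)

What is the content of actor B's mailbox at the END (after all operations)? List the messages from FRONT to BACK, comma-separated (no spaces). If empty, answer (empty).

Answer: pong,tick,req

Derivation:
After 1 (send(from=A, to=B, msg='hello')): A:[] B:[hello]
After 2 (process(B)): A:[] B:[]
After 3 (send(from=B, to=A, msg='stop')): A:[stop] B:[]
After 4 (process(B)): A:[stop] B:[]
After 5 (send(from=B, to=A, msg='ping')): A:[stop,ping] B:[]
After 6 (process(A)): A:[ping] B:[]
After 7 (process(A)): A:[] B:[]
After 8 (send(from=A, to=B, msg='pong')): A:[] B:[pong]
After 9 (send(from=B, to=A, msg='resp')): A:[resp] B:[pong]
After 10 (send(from=B, to=A, msg='start')): A:[resp,start] B:[pong]
After 11 (send(from=A, to=B, msg='tick')): A:[resp,start] B:[pong,tick]
After 12 (send(from=A, to=B, msg='req')): A:[resp,start] B:[pong,tick,req]
After 13 (process(A)): A:[start] B:[pong,tick,req]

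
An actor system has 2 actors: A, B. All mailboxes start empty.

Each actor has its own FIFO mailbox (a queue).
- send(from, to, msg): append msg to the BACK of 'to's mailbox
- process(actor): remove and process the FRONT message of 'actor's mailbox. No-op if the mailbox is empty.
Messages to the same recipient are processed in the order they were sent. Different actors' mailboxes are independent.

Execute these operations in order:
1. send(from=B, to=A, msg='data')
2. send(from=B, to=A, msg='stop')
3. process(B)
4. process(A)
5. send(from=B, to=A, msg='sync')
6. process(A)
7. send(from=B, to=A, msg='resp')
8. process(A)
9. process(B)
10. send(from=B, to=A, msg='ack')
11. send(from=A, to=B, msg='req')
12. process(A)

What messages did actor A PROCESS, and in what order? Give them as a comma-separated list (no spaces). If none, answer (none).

Answer: data,stop,sync,resp

Derivation:
After 1 (send(from=B, to=A, msg='data')): A:[data] B:[]
After 2 (send(from=B, to=A, msg='stop')): A:[data,stop] B:[]
After 3 (process(B)): A:[data,stop] B:[]
After 4 (process(A)): A:[stop] B:[]
After 5 (send(from=B, to=A, msg='sync')): A:[stop,sync] B:[]
After 6 (process(A)): A:[sync] B:[]
After 7 (send(from=B, to=A, msg='resp')): A:[sync,resp] B:[]
After 8 (process(A)): A:[resp] B:[]
After 9 (process(B)): A:[resp] B:[]
After 10 (send(from=B, to=A, msg='ack')): A:[resp,ack] B:[]
After 11 (send(from=A, to=B, msg='req')): A:[resp,ack] B:[req]
After 12 (process(A)): A:[ack] B:[req]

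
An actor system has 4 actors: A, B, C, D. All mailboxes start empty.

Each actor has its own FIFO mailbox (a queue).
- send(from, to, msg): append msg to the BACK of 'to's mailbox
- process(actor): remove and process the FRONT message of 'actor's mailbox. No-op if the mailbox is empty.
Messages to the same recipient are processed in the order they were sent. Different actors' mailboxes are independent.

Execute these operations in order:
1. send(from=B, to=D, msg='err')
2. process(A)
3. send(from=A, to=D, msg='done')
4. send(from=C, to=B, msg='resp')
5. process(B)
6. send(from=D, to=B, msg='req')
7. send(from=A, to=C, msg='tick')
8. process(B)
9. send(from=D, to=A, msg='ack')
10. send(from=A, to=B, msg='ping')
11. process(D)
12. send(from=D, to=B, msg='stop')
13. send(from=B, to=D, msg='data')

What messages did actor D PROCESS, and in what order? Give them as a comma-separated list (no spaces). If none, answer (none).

Answer: err

Derivation:
After 1 (send(from=B, to=D, msg='err')): A:[] B:[] C:[] D:[err]
After 2 (process(A)): A:[] B:[] C:[] D:[err]
After 3 (send(from=A, to=D, msg='done')): A:[] B:[] C:[] D:[err,done]
After 4 (send(from=C, to=B, msg='resp')): A:[] B:[resp] C:[] D:[err,done]
After 5 (process(B)): A:[] B:[] C:[] D:[err,done]
After 6 (send(from=D, to=B, msg='req')): A:[] B:[req] C:[] D:[err,done]
After 7 (send(from=A, to=C, msg='tick')): A:[] B:[req] C:[tick] D:[err,done]
After 8 (process(B)): A:[] B:[] C:[tick] D:[err,done]
After 9 (send(from=D, to=A, msg='ack')): A:[ack] B:[] C:[tick] D:[err,done]
After 10 (send(from=A, to=B, msg='ping')): A:[ack] B:[ping] C:[tick] D:[err,done]
After 11 (process(D)): A:[ack] B:[ping] C:[tick] D:[done]
After 12 (send(from=D, to=B, msg='stop')): A:[ack] B:[ping,stop] C:[tick] D:[done]
After 13 (send(from=B, to=D, msg='data')): A:[ack] B:[ping,stop] C:[tick] D:[done,data]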